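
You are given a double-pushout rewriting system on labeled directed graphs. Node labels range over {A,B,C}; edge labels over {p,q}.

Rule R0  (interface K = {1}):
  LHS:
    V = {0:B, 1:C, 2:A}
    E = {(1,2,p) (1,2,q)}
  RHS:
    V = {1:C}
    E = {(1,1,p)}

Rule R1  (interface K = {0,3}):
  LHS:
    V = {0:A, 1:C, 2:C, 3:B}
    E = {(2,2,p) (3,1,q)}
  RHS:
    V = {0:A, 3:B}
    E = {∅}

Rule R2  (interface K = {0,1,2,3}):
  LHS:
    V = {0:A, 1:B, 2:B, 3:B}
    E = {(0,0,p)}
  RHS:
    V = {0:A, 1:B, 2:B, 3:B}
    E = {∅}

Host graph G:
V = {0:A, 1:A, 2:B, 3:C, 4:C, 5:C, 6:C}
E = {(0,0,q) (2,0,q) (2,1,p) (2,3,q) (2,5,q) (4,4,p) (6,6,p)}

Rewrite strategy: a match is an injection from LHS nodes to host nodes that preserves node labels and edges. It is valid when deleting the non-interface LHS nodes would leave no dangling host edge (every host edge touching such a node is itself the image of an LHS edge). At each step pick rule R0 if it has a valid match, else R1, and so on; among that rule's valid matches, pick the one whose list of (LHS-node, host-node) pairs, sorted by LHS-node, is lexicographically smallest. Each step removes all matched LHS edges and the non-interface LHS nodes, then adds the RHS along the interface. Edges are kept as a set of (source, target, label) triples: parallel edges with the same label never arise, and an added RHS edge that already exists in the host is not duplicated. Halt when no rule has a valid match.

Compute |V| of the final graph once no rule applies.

[0] host  ⇒  7 nodes, 7 edges  {0-q->0 2-q->0 2-p->1 2-q->3 2-q->5 4-p->4 6-p->6}
[1] R1 @ {0↦0, 1↦3, 2↦4, 3↦2}  ⇒  5 nodes, 5 edges  {0-q->0 2-q->0 2-p->1 2-q->5 6-p->6}
[2] R1 @ {0↦0, 1↦5, 2↦6, 3↦2}  ⇒  3 nodes, 3 edges  {0-q->0 2-q->0 2-p->1}
normal form: no rule applies after step 2
NF nodes: {0:A, 1:A, 2:B}

Answer: 3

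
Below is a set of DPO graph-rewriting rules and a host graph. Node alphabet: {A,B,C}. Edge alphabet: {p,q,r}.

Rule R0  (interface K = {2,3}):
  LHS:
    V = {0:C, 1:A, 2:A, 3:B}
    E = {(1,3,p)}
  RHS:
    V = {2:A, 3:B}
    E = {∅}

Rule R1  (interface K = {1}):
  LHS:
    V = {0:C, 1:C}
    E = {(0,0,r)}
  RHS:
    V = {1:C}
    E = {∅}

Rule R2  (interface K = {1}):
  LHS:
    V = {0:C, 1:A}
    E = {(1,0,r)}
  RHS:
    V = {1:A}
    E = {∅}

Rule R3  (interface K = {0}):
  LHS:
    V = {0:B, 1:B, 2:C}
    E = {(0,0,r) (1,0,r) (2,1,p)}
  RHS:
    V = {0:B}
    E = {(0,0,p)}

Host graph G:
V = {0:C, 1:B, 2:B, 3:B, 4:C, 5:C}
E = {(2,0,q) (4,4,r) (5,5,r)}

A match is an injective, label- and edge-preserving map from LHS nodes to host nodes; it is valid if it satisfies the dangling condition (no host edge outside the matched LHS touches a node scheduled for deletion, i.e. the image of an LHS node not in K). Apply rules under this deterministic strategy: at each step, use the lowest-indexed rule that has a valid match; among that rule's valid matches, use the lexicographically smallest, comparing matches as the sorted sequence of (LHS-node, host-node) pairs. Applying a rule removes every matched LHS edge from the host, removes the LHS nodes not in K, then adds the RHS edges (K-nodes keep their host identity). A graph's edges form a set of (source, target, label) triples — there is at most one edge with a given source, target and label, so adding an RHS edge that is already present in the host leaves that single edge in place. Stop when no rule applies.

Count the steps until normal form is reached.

[0] host  ⇒  6 nodes, 3 edges  {2-q->0 4-r->4 5-r->5}
[1] R1 @ {0↦4, 1↦0}  ⇒  5 nodes, 2 edges  {2-q->0 5-r->5}
[2] R1 @ {0↦5, 1↦0}  ⇒  4 nodes, 1 edges  {2-q->0}
normal form: no rule applies after step 2

Answer: 2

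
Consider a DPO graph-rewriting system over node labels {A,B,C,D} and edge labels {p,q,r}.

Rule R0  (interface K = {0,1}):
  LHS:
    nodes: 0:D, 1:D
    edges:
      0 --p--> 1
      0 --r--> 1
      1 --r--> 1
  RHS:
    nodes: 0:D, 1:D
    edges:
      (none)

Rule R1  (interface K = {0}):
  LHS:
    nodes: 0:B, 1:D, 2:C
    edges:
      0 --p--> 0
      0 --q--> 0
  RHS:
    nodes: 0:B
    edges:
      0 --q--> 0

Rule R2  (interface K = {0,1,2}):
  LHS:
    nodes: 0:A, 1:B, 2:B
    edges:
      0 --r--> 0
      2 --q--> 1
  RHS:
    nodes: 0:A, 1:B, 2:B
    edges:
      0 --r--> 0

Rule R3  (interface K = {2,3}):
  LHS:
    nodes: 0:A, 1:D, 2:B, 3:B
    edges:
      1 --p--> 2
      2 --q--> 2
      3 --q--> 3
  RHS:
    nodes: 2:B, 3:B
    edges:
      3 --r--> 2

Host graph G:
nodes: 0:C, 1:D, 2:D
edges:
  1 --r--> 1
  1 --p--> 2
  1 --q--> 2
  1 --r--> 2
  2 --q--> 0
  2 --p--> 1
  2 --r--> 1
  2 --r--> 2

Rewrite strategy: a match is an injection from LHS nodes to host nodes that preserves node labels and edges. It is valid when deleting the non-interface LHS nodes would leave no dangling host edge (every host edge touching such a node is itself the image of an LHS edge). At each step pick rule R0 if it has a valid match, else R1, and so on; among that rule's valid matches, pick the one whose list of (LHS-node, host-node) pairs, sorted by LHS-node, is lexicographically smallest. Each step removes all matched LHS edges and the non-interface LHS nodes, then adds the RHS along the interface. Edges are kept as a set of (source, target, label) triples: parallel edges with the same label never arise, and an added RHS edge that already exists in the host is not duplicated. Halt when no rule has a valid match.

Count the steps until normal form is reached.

Answer: 2

Steps:
initial: |V|=3 |E|=8  E = 1-r->1 1-p->2 1-q->2 1-r->2 2-q->0 2-p->1 2-r->1 2-r->2
step 1: apply R0 at {0↦1, 1↦2}  → |V|=3 |E|=5  E = 1-r->1 1-q->2 2-q->0 2-p->1 2-r->1
step 2: apply R0 at {0↦2, 1↦1}  → |V|=3 |E|=2  E = 1-q->2 2-q->0
final graph: no rule applies after step 2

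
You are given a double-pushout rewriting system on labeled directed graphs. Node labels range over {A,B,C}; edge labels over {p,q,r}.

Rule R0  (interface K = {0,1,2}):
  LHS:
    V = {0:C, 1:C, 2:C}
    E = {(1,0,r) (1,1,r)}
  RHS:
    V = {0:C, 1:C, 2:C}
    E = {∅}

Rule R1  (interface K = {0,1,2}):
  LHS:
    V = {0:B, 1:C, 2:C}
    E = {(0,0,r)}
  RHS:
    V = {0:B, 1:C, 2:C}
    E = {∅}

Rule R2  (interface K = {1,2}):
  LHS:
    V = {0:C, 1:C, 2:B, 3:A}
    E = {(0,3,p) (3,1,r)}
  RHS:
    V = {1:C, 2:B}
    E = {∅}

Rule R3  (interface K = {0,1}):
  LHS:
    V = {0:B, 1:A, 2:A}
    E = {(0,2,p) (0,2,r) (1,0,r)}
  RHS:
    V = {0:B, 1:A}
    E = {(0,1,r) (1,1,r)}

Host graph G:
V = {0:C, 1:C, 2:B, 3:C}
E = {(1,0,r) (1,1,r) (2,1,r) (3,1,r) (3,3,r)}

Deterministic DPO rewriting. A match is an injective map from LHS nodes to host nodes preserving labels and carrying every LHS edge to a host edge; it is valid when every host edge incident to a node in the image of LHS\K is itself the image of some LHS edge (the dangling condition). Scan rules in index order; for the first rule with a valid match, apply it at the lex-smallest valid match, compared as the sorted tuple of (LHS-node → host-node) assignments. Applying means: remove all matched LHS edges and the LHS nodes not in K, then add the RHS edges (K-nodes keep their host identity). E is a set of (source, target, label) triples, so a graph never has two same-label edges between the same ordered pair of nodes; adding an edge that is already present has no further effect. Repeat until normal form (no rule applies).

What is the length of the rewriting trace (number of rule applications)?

initial: |V|=4 |E|=5  E = 1-r->0 1-r->1 2-r->1 3-r->1 3-r->3
step 1: apply R0 at {0↦0, 1↦1, 2↦3}  → |V|=4 |E|=3  E = 2-r->1 3-r->1 3-r->3
step 2: apply R0 at {0↦1, 1↦3, 2↦0}  → |V|=4 |E|=1  E = 2-r->1
normal form: no rule applies after step 2

Answer: 2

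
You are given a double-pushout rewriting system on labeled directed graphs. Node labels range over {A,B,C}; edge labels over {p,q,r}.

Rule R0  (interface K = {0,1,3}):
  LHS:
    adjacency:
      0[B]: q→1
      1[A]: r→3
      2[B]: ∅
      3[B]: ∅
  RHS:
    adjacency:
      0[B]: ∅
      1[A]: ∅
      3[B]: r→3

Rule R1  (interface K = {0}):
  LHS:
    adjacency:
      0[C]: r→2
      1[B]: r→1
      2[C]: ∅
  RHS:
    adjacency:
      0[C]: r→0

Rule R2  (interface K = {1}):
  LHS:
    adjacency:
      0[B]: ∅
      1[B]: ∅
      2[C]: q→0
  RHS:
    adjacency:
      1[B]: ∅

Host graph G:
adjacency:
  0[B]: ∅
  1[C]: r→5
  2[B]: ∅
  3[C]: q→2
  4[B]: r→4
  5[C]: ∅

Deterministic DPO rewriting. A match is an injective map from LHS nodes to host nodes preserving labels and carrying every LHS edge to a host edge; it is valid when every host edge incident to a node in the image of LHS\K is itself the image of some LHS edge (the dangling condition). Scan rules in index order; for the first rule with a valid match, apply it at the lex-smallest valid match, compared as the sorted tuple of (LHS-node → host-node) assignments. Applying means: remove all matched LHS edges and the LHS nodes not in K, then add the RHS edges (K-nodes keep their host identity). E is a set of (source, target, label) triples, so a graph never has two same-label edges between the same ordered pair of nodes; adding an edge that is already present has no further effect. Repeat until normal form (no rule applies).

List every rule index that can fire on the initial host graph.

Answer: [R1,R2]

Steps:
R0: no valid match — LHS pattern not found
R1: 1 valid match — {0↦1, 1↦4, 2↦5}
R2: 2 valid matches — {0↦2, 1↦0, 2↦3}, {0↦2, 1↦4, 2↦3}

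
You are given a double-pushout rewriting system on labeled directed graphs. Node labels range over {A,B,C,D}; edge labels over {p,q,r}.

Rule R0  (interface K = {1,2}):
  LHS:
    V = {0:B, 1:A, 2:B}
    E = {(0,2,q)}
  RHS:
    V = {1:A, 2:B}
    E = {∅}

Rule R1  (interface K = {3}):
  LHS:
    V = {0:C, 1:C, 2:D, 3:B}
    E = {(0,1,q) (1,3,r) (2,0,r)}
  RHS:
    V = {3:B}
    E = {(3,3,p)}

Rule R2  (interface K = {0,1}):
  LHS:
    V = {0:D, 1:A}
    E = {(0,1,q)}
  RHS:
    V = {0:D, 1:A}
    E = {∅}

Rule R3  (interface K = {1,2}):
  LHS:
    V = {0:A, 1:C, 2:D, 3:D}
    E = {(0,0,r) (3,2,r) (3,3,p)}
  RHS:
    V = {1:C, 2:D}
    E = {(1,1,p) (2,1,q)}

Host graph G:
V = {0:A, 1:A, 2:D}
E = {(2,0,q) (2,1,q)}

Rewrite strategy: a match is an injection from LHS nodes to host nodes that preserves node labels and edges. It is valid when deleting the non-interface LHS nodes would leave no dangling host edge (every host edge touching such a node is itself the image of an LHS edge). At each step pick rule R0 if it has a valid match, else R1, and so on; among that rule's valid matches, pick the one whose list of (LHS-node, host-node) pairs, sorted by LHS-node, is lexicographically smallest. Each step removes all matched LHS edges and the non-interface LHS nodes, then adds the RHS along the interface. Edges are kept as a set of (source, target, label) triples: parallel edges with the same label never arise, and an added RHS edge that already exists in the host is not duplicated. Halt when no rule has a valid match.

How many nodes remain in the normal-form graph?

Answer: 3

Steps:
start.  V:3 E:2  edges: 2-q->0 2-q->1
1. fire R2 via {0↦2, 1↦0}  →  V:3 E:1  edges: 2-q->1
2. fire R2 via {0↦2, 1↦1}  →  V:3 E:0  edges: ∅
halt: no rule applies after step 2
NF nodes: {0:A, 1:A, 2:D}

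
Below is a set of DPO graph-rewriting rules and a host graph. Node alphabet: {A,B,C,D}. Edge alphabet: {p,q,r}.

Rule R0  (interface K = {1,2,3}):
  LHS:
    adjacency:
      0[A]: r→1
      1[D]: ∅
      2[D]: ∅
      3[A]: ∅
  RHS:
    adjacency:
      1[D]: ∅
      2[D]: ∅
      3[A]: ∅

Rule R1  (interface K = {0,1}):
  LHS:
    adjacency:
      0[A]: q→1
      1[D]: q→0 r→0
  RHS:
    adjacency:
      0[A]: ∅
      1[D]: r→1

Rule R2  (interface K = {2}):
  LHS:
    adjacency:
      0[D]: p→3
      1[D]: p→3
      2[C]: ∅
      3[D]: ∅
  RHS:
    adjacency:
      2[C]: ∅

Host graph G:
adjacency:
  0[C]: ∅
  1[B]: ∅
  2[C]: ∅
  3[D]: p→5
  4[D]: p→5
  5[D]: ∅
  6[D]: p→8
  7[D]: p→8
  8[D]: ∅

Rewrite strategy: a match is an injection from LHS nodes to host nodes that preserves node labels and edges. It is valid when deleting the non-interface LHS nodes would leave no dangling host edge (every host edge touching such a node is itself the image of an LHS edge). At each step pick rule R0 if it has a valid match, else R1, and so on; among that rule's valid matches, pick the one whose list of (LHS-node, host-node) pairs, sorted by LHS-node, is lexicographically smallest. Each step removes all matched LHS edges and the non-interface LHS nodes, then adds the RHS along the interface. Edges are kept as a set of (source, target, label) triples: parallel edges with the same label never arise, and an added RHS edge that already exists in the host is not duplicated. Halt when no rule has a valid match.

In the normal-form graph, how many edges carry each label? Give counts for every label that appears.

Answer: (no edges)

Rewrite trace:
initial: |V|=9 |E|=4  E = 3-p->5 4-p->5 6-p->8 7-p->8
step 1: apply R2 at {0↦3, 1↦4, 2↦0, 3↦5}  → |V|=6 |E|=2  E = 6-p->8 7-p->8
step 2: apply R2 at {0↦6, 1↦7, 2↦0, 3↦8}  → |V|=3 |E|=0  E = ∅
final graph: no rule applies after step 2
NF edges: []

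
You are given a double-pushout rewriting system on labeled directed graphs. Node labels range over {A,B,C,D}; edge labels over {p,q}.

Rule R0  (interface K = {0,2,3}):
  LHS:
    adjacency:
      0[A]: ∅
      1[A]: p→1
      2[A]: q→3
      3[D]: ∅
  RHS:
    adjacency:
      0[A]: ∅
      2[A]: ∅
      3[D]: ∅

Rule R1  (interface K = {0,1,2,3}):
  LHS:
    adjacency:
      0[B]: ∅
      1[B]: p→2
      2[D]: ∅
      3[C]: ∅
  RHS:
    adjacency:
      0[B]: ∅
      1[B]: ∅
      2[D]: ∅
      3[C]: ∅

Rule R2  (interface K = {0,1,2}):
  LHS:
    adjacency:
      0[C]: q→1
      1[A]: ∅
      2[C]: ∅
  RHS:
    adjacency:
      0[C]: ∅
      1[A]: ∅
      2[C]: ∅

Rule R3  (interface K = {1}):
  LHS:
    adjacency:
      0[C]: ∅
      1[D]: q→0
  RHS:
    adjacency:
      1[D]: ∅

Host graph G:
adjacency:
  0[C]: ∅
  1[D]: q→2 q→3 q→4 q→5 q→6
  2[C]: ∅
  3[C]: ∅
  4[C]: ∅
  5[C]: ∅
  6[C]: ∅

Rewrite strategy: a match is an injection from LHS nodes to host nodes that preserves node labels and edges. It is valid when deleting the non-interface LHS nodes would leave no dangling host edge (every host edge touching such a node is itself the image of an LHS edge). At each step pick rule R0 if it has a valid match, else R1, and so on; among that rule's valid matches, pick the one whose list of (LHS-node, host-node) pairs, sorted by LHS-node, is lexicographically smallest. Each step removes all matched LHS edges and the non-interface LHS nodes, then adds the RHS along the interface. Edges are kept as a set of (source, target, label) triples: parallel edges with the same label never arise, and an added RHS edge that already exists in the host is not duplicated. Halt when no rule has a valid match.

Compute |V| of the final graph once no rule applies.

start.  V:7 E:5  edges: 1-q->2 1-q->3 1-q->4 1-q->5 1-q->6
1. fire R3 via {0↦2, 1↦1}  →  V:6 E:4  edges: 1-q->3 1-q->4 1-q->5 1-q->6
2. fire R3 via {0↦3, 1↦1}  →  V:5 E:3  edges: 1-q->4 1-q->5 1-q->6
3. fire R3 via {0↦4, 1↦1}  →  V:4 E:2  edges: 1-q->5 1-q->6
4. fire R3 via {0↦5, 1↦1}  →  V:3 E:1  edges: 1-q->6
5. fire R3 via {0↦6, 1↦1}  →  V:2 E:0  edges: ∅
halt: no rule applies after step 5
NF nodes: {0:C, 1:D}

Answer: 2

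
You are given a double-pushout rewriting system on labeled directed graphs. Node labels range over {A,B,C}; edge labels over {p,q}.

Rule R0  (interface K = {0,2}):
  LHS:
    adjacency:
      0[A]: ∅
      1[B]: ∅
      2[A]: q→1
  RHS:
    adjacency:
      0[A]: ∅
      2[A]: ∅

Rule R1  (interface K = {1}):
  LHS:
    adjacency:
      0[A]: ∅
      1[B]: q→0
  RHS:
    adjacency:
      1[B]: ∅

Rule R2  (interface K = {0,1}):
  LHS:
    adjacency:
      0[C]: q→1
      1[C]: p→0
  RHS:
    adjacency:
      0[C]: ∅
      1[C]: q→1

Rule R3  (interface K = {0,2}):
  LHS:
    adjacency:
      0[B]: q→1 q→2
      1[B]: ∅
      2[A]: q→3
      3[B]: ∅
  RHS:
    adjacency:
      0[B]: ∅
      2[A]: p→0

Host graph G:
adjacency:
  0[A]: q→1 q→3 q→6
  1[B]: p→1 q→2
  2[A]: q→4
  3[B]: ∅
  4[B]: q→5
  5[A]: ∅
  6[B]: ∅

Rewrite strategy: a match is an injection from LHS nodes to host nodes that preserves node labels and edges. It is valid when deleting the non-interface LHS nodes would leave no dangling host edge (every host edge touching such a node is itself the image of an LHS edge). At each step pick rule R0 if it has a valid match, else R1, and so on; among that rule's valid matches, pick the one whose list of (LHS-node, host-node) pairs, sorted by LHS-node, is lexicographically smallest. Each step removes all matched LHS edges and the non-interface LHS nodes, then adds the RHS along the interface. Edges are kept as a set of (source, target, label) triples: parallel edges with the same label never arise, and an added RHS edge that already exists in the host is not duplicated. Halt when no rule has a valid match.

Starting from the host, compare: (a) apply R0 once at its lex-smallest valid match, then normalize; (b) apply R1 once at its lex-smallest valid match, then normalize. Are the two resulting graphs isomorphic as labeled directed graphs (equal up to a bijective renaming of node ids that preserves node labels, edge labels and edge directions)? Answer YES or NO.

Answer: YES

Rewrite trace:
branch R0-first: apply at {0↦2, 1↦3, 2↦0} → |E|=6, then 4 more step(s) → NF |V|=2 |E|=2 V={0:A, 1:B} E=0-q->1 1-p->1
branch R1-first: apply at {0↦5, 1↦4} → |E|=6, then 4 more step(s) → NF |V|=2 |E|=2 V={0:A, 1:B} E=0-q->1 1-p->1
graphs isomorphic (equal up to label-preserving node renaming)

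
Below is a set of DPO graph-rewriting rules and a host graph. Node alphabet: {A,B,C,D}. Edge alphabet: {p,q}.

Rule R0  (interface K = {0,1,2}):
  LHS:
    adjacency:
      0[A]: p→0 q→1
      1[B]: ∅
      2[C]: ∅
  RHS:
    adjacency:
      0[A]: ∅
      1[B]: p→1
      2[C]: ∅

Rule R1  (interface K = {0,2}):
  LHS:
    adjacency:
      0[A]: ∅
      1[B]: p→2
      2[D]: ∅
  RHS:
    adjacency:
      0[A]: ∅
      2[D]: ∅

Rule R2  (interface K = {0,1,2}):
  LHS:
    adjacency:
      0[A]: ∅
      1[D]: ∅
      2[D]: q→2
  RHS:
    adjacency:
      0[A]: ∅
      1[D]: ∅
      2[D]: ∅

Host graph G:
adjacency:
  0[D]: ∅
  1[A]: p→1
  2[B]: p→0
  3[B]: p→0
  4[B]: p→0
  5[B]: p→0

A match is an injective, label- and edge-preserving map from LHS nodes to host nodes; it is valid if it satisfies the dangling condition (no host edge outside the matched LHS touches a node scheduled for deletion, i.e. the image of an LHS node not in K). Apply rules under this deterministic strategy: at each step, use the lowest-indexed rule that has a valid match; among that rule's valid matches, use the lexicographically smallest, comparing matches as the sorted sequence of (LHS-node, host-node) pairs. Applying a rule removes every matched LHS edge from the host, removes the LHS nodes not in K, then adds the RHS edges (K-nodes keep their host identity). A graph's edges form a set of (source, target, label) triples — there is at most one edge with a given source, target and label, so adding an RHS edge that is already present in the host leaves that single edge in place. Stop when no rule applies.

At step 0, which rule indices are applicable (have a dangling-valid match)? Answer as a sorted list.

Answer: [R1]

Rewrite trace:
R0: no valid match — LHS pattern not found
R1: 4 valid matches — {0↦1, 1↦2, 2↦0}, {0↦1, 1↦3, 2↦0}, {0↦1, 1↦4, 2↦0} (+1 more)
R2: no valid match — LHS pattern not found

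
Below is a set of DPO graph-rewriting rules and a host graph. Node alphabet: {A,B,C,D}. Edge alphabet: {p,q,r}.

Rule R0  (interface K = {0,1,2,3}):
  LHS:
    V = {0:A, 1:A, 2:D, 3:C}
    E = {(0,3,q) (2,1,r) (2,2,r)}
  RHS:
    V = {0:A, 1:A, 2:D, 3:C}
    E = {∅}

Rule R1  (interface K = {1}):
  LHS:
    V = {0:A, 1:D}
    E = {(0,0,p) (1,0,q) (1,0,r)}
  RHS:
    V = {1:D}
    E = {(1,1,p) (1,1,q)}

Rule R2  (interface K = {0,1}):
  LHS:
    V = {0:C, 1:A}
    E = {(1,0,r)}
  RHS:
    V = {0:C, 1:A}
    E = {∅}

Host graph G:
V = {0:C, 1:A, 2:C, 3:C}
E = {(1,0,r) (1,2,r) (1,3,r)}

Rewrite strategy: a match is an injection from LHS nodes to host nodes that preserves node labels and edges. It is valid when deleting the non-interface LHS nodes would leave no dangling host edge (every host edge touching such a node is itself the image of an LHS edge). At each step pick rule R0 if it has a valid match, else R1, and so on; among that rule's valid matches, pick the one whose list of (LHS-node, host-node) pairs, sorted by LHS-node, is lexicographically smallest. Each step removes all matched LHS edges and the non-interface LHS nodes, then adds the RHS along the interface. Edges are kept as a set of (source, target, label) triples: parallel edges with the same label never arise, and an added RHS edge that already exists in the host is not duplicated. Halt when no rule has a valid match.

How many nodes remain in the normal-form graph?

Answer: 4

Rewrite trace:
[0] host  ⇒  4 nodes, 3 edges  {1-r->0 1-r->2 1-r->3}
[1] R2 @ {0↦0, 1↦1}  ⇒  4 nodes, 2 edges  {1-r->2 1-r->3}
[2] R2 @ {0↦2, 1↦1}  ⇒  4 nodes, 1 edges  {1-r->3}
[3] R2 @ {0↦3, 1↦1}  ⇒  4 nodes, 0 edges  {∅}
halt: no rule applies after step 3
NF nodes: {0:C, 1:A, 2:C, 3:C}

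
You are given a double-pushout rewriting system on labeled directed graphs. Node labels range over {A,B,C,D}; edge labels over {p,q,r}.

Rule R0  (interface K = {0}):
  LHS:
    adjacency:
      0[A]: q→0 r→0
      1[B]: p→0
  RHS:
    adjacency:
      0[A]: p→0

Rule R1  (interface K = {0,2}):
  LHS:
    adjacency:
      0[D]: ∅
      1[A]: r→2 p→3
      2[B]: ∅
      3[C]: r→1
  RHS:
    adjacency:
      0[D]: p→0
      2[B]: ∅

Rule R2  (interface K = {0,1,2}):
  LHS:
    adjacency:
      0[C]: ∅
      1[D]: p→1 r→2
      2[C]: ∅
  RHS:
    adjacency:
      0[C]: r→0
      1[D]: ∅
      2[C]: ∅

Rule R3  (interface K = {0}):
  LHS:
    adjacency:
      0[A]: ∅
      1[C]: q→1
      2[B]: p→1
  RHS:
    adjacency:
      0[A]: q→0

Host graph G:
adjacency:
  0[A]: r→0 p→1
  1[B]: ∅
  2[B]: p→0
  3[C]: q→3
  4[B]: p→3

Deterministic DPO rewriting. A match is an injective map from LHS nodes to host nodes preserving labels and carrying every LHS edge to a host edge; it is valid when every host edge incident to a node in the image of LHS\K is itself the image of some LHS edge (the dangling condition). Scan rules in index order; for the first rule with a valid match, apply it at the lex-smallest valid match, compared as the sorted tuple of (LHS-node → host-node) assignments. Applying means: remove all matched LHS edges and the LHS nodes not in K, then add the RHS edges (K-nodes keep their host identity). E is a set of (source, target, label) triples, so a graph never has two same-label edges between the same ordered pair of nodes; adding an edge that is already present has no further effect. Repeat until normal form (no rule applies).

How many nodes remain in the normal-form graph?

initial: |V|=5 |E|=5  E = 0-r->0 0-p->1 2-p->0 3-q->3 4-p->3
step 1: apply R3 at {0↦0, 1↦3, 2↦4}  → |V|=3 |E|=4  E = 0-q->0 0-r->0 0-p->1 2-p->0
step 2: apply R0 at {0↦0, 1↦2}  → |V|=2 |E|=2  E = 0-p->0 0-p->1
final graph: no rule applies after step 2
NF nodes: {0:A, 1:B}

Answer: 2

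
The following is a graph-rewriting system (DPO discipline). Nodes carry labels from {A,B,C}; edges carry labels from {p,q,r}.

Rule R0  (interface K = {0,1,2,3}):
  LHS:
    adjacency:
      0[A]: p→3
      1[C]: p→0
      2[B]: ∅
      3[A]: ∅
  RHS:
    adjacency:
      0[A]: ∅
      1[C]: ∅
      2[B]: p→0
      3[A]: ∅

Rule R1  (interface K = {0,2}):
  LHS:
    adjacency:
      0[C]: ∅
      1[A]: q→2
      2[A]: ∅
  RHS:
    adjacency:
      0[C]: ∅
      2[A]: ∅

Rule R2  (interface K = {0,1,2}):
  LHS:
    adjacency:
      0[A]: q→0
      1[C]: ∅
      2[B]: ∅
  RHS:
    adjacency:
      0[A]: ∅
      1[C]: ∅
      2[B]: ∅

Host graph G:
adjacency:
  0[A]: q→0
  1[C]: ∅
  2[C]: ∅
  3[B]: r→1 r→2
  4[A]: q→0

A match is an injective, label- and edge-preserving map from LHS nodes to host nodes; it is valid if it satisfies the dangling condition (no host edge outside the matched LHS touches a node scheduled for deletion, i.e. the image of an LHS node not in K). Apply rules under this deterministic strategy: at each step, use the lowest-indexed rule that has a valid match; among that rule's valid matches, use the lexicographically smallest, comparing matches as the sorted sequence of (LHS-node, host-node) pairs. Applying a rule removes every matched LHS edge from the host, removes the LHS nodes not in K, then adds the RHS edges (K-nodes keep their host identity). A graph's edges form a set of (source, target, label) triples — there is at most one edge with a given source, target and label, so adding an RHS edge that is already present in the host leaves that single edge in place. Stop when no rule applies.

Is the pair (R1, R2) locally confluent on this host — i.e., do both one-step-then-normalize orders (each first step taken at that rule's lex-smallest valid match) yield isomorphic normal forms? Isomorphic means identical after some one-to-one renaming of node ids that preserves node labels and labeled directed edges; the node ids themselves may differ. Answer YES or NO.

Answer: YES

Steps:
branch R1-first: apply at {0↦1, 1↦4, 2↦0} → |E|=3, then 1 more step(s) → NF |V|=4 |E|=2 V={0:A, 1:C, 2:C, 3:B} E=3-r->1 3-r->2
branch R2-first: apply at {0↦0, 1↦1, 2↦3} → |E|=3, then 1 more step(s) → NF |V|=4 |E|=2 V={0:A, 1:C, 2:C, 3:B} E=3-r->1 3-r->2
graphs isomorphic (equal up to label-preserving node renaming)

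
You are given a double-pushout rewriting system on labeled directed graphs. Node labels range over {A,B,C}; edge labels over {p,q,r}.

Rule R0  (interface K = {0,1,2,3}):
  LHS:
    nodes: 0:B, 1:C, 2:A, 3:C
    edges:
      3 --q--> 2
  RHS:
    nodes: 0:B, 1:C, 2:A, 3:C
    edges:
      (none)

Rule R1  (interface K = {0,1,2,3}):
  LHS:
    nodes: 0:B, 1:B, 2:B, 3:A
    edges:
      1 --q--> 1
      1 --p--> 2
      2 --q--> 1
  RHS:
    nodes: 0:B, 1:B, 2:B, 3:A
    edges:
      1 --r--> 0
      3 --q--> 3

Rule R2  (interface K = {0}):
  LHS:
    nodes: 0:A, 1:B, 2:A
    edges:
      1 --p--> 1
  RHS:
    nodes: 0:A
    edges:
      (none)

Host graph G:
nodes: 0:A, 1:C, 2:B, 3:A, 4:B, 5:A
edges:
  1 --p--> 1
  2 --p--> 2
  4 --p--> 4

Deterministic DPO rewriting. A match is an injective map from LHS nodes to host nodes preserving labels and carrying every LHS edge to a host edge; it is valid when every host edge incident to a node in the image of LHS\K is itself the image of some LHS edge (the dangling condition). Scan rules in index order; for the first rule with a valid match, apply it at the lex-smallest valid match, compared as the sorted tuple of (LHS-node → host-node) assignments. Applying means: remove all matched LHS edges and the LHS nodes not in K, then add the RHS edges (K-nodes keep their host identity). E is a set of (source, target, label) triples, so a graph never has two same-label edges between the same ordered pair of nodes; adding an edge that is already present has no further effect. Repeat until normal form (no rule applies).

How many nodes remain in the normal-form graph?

start.  V:6 E:3  edges: 1-p->1 2-p->2 4-p->4
1. fire R2 via {0↦0, 1↦2, 2↦3}  →  V:4 E:2  edges: 1-p->1 4-p->4
2. fire R2 via {0↦0, 1↦4, 2↦5}  →  V:2 E:1  edges: 1-p->1
halt: no rule applies after step 2
NF nodes: {0:A, 1:C}

Answer: 2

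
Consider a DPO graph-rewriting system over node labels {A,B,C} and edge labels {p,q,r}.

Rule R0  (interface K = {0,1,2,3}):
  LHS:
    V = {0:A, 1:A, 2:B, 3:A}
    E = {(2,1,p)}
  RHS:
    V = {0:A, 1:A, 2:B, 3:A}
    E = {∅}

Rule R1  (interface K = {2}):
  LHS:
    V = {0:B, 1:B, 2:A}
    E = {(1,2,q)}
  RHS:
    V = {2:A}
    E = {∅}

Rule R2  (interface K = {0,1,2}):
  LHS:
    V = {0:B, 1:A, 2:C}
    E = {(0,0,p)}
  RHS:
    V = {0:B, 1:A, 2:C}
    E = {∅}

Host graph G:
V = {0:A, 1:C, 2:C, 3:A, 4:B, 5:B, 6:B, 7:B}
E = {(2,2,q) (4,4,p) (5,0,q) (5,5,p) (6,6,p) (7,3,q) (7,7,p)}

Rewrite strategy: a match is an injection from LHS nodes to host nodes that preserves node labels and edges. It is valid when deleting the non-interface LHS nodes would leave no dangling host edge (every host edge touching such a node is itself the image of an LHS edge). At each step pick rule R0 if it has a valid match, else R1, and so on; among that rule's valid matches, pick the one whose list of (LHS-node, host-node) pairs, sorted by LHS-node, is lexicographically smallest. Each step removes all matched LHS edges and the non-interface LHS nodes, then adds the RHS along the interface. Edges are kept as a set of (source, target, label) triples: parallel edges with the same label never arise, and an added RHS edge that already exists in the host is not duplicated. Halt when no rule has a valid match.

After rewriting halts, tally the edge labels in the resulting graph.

start.  V:8 E:7  edges: 2-q->2 4-p->4 5-q->0 5-p->5 6-p->6 7-q->3 7-p->7
1. fire R2 via {0↦4, 1↦0, 2↦1}  →  V:8 E:6  edges: 2-q->2 5-q->0 5-p->5 6-p->6 7-q->3 7-p->7
2. fire R2 via {0↦5, 1↦0, 2↦1}  →  V:8 E:5  edges: 2-q->2 5-q->0 6-p->6 7-q->3 7-p->7
3. fire R1 via {0↦4, 1↦5, 2↦0}  →  V:6 E:4  edges: 2-q->2 6-p->6 7-q->3 7-p->7
4. fire R2 via {0↦6, 1↦0, 2↦1}  →  V:6 E:3  edges: 2-q->2 7-q->3 7-p->7
5. fire R2 via {0↦7, 1↦0, 2↦1}  →  V:6 E:2  edges: 2-q->2 7-q->3
6. fire R1 via {0↦6, 1↦7, 2↦3}  →  V:4 E:1  edges: 2-q->2
normal form: no rule applies after step 6
NF edges: [(2, 2, 'q')]

Answer: q:1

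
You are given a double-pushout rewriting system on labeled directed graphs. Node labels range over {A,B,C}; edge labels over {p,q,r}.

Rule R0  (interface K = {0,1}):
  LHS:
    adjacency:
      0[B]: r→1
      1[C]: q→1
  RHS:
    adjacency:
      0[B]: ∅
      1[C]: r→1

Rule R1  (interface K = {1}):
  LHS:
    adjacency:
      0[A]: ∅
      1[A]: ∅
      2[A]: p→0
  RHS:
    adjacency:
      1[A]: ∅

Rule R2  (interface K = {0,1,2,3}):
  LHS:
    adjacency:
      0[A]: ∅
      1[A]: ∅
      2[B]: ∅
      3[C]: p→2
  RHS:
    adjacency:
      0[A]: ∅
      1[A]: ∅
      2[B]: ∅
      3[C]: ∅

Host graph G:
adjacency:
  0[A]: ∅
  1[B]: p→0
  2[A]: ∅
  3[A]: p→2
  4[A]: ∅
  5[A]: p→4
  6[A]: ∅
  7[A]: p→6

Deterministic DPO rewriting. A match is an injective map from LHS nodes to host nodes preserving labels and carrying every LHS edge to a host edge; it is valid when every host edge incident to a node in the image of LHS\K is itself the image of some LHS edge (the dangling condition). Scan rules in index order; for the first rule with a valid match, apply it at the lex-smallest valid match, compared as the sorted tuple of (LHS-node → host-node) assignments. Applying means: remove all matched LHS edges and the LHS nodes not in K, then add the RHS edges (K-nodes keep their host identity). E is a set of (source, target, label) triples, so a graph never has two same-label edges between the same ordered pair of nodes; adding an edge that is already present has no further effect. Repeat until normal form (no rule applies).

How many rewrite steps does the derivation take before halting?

start.  V:8 E:4  edges: 1-p->0 3-p->2 5-p->4 7-p->6
1. fire R1 via {0↦2, 1↦0, 2↦3}  →  V:6 E:3  edges: 1-p->0 5-p->4 7-p->6
2. fire R1 via {0↦4, 1↦0, 2↦5}  →  V:4 E:2  edges: 1-p->0 7-p->6
3. fire R1 via {0↦6, 1↦0, 2↦7}  →  V:2 E:1  edges: 1-p->0
normal form: no rule applies after step 3

Answer: 3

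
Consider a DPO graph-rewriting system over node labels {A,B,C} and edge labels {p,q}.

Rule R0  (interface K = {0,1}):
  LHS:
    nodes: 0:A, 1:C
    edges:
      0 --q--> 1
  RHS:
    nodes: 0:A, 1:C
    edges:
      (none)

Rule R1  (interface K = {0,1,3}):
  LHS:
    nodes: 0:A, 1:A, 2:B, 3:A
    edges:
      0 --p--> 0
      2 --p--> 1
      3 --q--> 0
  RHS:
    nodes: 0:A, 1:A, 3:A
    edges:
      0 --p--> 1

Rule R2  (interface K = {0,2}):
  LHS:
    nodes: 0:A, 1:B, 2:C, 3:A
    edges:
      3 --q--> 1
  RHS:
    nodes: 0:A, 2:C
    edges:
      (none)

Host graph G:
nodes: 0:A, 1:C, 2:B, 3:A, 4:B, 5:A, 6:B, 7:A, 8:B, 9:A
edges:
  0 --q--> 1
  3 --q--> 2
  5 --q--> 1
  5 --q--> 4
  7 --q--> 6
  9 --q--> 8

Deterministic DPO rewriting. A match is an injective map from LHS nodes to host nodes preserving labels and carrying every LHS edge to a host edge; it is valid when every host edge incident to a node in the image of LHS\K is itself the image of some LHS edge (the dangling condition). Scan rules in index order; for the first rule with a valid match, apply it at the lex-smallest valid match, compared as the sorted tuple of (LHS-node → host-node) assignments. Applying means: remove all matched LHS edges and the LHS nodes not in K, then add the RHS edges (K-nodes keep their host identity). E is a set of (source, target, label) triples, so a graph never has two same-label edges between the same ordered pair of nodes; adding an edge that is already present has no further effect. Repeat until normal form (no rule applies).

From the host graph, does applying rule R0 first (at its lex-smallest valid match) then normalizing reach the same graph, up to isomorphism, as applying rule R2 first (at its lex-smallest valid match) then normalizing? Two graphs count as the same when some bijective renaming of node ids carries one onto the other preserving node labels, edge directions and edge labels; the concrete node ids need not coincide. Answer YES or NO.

Answer: YES

Derivation:
branch R0-first: apply at {0↦0, 1↦1} → |E|=5, then 5 more step(s) → NF |V|=2 |E|=0 V={0:A, 1:C} E=∅
branch R2-first: apply at {0↦0, 1↦2, 2↦1, 3↦3} → |E|=5, then 5 more step(s) → NF |V|=2 |E|=0 V={0:A, 1:C} E=∅
graphs isomorphic (equal up to label-preserving node renaming)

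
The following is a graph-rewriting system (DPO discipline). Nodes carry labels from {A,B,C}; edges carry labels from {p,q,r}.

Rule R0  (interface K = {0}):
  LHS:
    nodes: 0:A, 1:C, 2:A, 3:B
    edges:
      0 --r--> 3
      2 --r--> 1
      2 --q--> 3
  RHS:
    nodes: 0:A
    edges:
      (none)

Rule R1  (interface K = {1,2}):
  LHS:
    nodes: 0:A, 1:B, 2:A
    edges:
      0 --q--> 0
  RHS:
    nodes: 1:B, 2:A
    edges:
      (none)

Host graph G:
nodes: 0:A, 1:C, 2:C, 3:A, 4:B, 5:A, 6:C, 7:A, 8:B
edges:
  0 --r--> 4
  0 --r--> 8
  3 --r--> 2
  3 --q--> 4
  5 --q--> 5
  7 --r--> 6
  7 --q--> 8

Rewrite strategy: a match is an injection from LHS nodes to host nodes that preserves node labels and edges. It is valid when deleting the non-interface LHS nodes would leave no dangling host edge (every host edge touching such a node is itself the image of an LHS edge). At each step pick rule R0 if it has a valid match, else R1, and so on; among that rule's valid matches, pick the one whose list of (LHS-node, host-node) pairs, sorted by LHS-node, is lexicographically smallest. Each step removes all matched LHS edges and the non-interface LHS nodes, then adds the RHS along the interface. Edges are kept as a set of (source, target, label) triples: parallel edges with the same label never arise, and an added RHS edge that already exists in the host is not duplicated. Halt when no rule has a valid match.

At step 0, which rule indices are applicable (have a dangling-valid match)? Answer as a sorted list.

R0: 2 valid matches — {0↦0, 1↦2, 2↦3, 3↦4}, {0↦0, 1↦6, 2↦7, 3↦8}
R1: 6 valid matches — {0↦5, 1↦4, 2↦0}, {0↦5, 1↦4, 2↦3}, {0↦5, 1↦4, 2↦7} (+3 more)

Answer: [R0,R1]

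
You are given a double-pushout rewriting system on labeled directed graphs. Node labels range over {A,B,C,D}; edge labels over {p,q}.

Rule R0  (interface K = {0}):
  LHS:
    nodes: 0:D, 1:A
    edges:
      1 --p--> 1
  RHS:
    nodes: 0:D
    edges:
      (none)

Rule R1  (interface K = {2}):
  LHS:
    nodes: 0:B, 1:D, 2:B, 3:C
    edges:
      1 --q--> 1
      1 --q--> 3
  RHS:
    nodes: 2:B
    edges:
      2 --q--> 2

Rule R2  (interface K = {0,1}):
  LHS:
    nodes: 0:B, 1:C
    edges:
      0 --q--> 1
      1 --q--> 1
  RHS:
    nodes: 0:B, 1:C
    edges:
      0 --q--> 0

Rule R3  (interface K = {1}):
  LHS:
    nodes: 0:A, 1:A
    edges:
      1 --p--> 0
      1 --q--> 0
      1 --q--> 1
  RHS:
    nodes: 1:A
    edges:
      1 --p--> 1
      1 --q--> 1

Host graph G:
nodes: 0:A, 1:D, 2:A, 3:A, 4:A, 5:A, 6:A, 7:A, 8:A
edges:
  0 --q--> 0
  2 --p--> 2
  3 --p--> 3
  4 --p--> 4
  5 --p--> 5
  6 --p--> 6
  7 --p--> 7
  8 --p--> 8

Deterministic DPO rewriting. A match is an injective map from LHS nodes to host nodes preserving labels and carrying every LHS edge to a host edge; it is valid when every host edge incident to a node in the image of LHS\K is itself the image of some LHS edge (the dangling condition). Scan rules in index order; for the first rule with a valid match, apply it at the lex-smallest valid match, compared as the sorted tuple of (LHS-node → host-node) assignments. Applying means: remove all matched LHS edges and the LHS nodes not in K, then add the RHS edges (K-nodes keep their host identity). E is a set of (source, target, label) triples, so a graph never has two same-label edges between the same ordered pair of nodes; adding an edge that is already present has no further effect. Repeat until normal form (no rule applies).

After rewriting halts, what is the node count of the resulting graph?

Answer: 2

Rewrite trace:
[0] host  ⇒  9 nodes, 8 edges  {0-q->0 2-p->2 3-p->3 4-p->4 5-p->5 6-p->6 7-p->7 8-p->8}
[1] R0 @ {0↦1, 1↦2}  ⇒  8 nodes, 7 edges  {0-q->0 3-p->3 4-p->4 5-p->5 6-p->6 7-p->7 8-p->8}
[2] R0 @ {0↦1, 1↦3}  ⇒  7 nodes, 6 edges  {0-q->0 4-p->4 5-p->5 6-p->6 7-p->7 8-p->8}
[3] R0 @ {0↦1, 1↦4}  ⇒  6 nodes, 5 edges  {0-q->0 5-p->5 6-p->6 7-p->7 8-p->8}
[4] R0 @ {0↦1, 1↦5}  ⇒  5 nodes, 4 edges  {0-q->0 6-p->6 7-p->7 8-p->8}
[5] R0 @ {0↦1, 1↦6}  ⇒  4 nodes, 3 edges  {0-q->0 7-p->7 8-p->8}
[6] R0 @ {0↦1, 1↦7}  ⇒  3 nodes, 2 edges  {0-q->0 8-p->8}
[7] R0 @ {0↦1, 1↦8}  ⇒  2 nodes, 1 edges  {0-q->0}
final graph: no rule applies after step 7
NF nodes: {0:A, 1:D}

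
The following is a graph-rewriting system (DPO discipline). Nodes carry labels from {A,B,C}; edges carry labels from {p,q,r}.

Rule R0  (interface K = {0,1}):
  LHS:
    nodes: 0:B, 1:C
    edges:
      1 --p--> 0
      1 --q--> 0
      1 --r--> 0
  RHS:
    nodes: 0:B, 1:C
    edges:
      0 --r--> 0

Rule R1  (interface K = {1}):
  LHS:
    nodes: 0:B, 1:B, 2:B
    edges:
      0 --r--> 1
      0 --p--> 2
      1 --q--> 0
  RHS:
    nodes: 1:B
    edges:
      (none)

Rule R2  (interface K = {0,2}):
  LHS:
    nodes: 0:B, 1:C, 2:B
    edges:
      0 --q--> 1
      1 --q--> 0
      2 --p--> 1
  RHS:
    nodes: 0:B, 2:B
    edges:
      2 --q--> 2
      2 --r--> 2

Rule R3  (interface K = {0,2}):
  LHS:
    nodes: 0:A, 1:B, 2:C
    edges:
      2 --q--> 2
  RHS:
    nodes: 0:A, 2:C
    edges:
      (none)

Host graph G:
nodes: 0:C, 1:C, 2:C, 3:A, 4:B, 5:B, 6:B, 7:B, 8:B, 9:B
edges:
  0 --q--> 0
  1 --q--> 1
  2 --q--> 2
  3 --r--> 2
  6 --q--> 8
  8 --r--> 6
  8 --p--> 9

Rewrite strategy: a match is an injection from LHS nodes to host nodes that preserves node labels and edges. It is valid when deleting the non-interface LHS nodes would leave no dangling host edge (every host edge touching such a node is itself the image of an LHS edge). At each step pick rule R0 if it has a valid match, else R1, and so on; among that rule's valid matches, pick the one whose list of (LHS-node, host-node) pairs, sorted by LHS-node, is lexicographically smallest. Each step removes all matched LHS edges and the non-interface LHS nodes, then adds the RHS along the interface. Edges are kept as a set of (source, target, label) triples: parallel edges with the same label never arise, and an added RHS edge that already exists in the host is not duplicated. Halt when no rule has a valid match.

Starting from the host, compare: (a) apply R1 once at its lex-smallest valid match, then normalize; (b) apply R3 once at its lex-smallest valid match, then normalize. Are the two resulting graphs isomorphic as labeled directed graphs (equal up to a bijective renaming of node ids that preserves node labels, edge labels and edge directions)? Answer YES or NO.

Answer: YES

Steps:
branch R1-first: apply at {0↦8, 1↦6, 2↦9} → |E|=4, then 3 more step(s) → NF |V|=5 |E|=1 V={0:C, 1:C, 2:C, 3:A, 7:B} E=3-r->2
branch R3-first: apply at {0↦3, 1↦4, 2↦0} → |E|=6, then 3 more step(s) → NF |V|=5 |E|=1 V={0:C, 1:C, 2:C, 3:A, 7:B} E=3-r->2
graphs isomorphic (equal up to label-preserving node renaming)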